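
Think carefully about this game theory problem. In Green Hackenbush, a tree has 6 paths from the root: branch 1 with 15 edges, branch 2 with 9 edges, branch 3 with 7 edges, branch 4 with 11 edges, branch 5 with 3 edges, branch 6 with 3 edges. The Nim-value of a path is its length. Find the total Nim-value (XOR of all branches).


The tree has 6 branches from the ground vertex.
In Green Hackenbush, the Nim-value of a simple path of length k is k.
Branch 1: length 15, Nim-value = 15
Branch 2: length 9, Nim-value = 9
Branch 3: length 7, Nim-value = 7
Branch 4: length 11, Nim-value = 11
Branch 5: length 3, Nim-value = 3
Branch 6: length 3, Nim-value = 3
Total Nim-value = XOR of all branch values:
0 XOR 15 = 15
15 XOR 9 = 6
6 XOR 7 = 1
1 XOR 11 = 10
10 XOR 3 = 9
9 XOR 3 = 10
Nim-value of the tree = 10

10


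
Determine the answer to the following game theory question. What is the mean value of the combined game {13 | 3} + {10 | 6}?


G1 = {13 | 3}, G2 = {10 | 6}
Each is a switch {a | b} with numbers a > b; its mean value is (a + b)/2, and mean value is additive over game sums: m(G1 + G2) = m(G1) + m(G2).
Mean of G1 = (13 + (3))/2 = 16/2 = 8
Mean of G2 = (10 + (6))/2 = 16/2 = 8
Mean of G1 + G2 = 8 + 8 = 16

16


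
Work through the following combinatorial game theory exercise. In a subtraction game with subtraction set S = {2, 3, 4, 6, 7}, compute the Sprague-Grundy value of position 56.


The subtraction set is S = {2, 3, 4, 6, 7}.
G(k) = mex{ G(k - s) : s in S, s <= k }. We compute iteratively: G(0) = 0.
G(1) = mex({}) = 0
G(2) = mex({0}) = 1
G(3) = mex({0}) = 1
G(4) = mex({0, 1}) = 2
G(5) = mex({0, 1}) = 2
G(6) = mex({0, 1, 2}) = 3
G(7) = mex({0, 1, 2}) = 3
G(8) = mex({0, 1, 2, 3}) = 4
G(9) = mex({1, 2, 3}) = 0
G(10) = mex({1, 2, 3, 4}) = 0
G(11) = mex({0, 2, 3, 4}) = 1
G(12) = mex({0, 2, 3, 4}) = 1
G(13) = mex({0, 1, 3}) = 2
G(14) = mex({0, 1, 3, 4}) = 2
G(15) = mex({0, 1, 2, 4}) = 3
Observe that G(9)..G(15) = 0, 0, 1, 1, 2, 2, 3 repeats G(0)..G(6) = 0, 0, 1, 1, 2, 2, 3.
For k >= max(S) = 7, G(k) is determined by the previous 7 values G(k-7)..G(k-1); a window of 7 consecutive values has recurred shifted by 9, so by induction G(k + 9) = G(k) for all k >= 0: the sequence is periodic from the start with period 9.
One period: G(0..8) = 0, 0, 1, 1, 2, 2, 3, 3, 4.
56 mod 9 = 2, so G(56) = G(2) = 1.

1


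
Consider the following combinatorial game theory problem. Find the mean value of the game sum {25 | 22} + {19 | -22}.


G1 = {25 | 22}, G2 = {19 | -22}
Each is a switch {a | b} with numbers a > b; its mean value is (a + b)/2, and mean value is additive over game sums: m(G1 + G2) = m(G1) + m(G2).
Mean of G1 = (25 + (22))/2 = 47/2 = 47/2
Mean of G2 = (19 + (-22))/2 = -3/2 = -3/2
Mean of G1 + G2 = 47/2 + -3/2 = 22

22


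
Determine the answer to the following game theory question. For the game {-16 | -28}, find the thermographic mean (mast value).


Game = {-16 | -28}, a switch {a | b} with numbers a > b.
Its thermograph has left wall a - t and right wall b + t, which meet at t = (a - b)/2, where both equal (a + b)/2. So the mast (mean value) is at (a + b)/2.
Mean = (-16 + (-28))/2 = -44/2 = -22

-22


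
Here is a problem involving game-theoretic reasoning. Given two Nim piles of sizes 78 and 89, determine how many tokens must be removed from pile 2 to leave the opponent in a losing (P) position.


Piles: 78 and 89
Current XOR: 78 XOR 89 = 23 (non-zero, so this is an N-position).
To make the XOR zero, we need to find a move that balances the piles.
For pile 2 (size 89): target = 89 XOR 23 = 78
We reduce pile 2 from 89 to 78.
Tokens removed: 89 - 78 = 11
Verification: 78 XOR 78 = 0

11


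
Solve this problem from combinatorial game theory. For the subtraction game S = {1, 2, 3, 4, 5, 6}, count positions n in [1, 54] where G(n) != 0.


Subtraction set S = {1, 2, 3, 4, 5, 6}, so G(n) = n mod 7.
G(n) = 0 when n is a multiple of 7.
Multiples of 7 in [1, 54]: 7
N-positions (nonzero Grundy) = 54 - 7 = 47

47


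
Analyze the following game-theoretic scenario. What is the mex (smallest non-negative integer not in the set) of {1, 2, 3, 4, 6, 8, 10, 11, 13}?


Set = {1, 2, 3, 4, 6, 8, 10, 11, 13}
0 is NOT in the set. This is the mex.
mex = 0

0


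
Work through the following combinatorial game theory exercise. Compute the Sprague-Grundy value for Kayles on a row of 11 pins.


Kayles: a move removes 1 or 2 adjacent pins from a contiguous row.
Removing pins from a row of k leaves two independent rows (a, b) with a + b = k - 1 (one pin) or a + b = k - 2 (two pins); an end removal gives a = 0.
By Sprague-Grundy, G(k) = mex{ G(a) XOR G(b) } over all these splits. G(0) = 0.
G(1): splits (0,0):0^0=0 -> mex({0}) = 1
G(2): splits (0,1):0^1=1 (0,0):0^0=0 -> mex({0, 1}) = 2
G(3): splits (0,2):0^2=2 (1,1):1^1=0 (0,1):0^1=1 -> mex({0, 1, 2}) = 3
G(4): splits (0,3):0^3=3 (1,2):1^2=3 (0,2):0^2=2 (1,1):1^1=0 -> mex({0, 2, 3}) = 1
G(5): splits (0,4):0^1=1 (1,3):1^3=2 (2,2):2^2=0 (0,3):0^3=3 (1,2):1^2=3 -> mex({0, 1, 2, 3}) = 4
G(6) = mex({0, 1, 2, 4}) = 3
G(7) = mex({0, 1, 3, 4, 5}) = 2
G(8) = mex({0, 2, 3, 5, 6}) = 1
G(9) = mex({0, 1, 2, 3, 6, 7}) = 4
G(10) = mex({0, 1, 3, 4, 5, 7}) = 2
G(11) = mex({0, 1, 2, 3, 4, 5}) = 6
Therefore G(11) = 6.

6


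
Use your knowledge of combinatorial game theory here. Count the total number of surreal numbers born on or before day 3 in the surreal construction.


Day 0: {|} = 0 is born. Count = 1.
Day n: the number of surreal numbers born by day n is 2^(n+1) - 1.
By day 0: 2^1 - 1 = 1
By day 1: 2^2 - 1 = 3
By day 2: 2^3 - 1 = 7
By day 3: 2^4 - 1 = 15
By day 3: 15 surreal numbers.

15


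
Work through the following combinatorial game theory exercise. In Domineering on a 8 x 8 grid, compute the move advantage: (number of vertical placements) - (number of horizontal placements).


Board is 8 x 8 (rows x cols).
Left (vertical) placements: (rows-1) * cols = 7 * 8 = 56
Right (horizontal) placements: rows * (cols-1) = 8 * 7 = 56
Advantage = Left - Right = 56 - 56 = 0

0


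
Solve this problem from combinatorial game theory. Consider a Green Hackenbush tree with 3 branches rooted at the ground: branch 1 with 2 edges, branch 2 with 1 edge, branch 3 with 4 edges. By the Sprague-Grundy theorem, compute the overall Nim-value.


The tree has 3 branches from the ground vertex.
In Green Hackenbush, the Nim-value of a simple path of length k is k.
Branch 1: length 2, Nim-value = 2
Branch 2: length 1, Nim-value = 1
Branch 3: length 4, Nim-value = 4
Total Nim-value = XOR of all branch values:
0 XOR 2 = 2
2 XOR 1 = 3
3 XOR 4 = 7
Nim-value of the tree = 7

7


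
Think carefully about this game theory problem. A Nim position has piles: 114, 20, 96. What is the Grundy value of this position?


We need the XOR (exclusive or) of all pile sizes.
After XOR-ing pile 1 (size 114): 0 XOR 114 = 114
After XOR-ing pile 2 (size 20): 114 XOR 20 = 102
After XOR-ing pile 3 (size 96): 102 XOR 96 = 6
The Nim-value of this position is 6.

6


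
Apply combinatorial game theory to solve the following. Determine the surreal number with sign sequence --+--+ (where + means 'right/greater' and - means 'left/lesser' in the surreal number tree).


Sign expansion: --+--+
Rule: track bounds (lo, hi), initially (-inf, +inf). On '+', the current value becomes lo and we move to the simplest number in (value, hi): value + 1 if hi = +inf, otherwise the midpoint (value + hi)/2. On '-', the current value becomes hi and we move to value - 1 if lo = -inf, otherwise the midpoint (lo + value)/2.
Start at 0.
Step 1: sign = -, move left. Bounds: (-inf, 0). Value = -1
Step 2: sign = -, move left. Bounds: (-inf, -1). Value = -2
Step 3: sign = +, move right. Bounds: (-2, -1). Value = -3/2
Step 4: sign = -, move left. Bounds: (-2, -3/2). Value = -7/4
Step 5: sign = -, move left. Bounds: (-2, -7/4). Value = -15/8
Step 6: sign = +, move right. Bounds: (-15/8, -7/4). Value = -29/16
The surreal number with sign expansion --+--+ is -29/16.

-29/16


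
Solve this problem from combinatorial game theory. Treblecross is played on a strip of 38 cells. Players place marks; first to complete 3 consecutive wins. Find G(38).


Treblecross: place X on empty cells; 3-in-a-row wins.
Playing within two cells of an existing X lets the opponent win at once, so sensible play treats the cells i-2..i+2 around each X as dead. The player left with no safe cell loses, so this is a normal-play take-away game on strips of safe cells.
Placing X at cell i (0-indexed) of a strip of k safe cells leaves independent strips of sizes max(0, i-2) and max(0, k-i-3). Hence G(k) = mex{ G(max(0,i-2)) XOR G(max(0,k-i-3)) : 0 <= i < k }, with G(0) = 0.
G(1): splits (0,0):0^0=0 -> mex({0}) = 1
G(2): splits (0,0):0^0=0 -> mex({0}) = 1
G(3): splits (0,0):0^0=0 -> mex({0}) = 1
G(4): splits (0,1):0^1=1 (0,0):0^0=0 -> mex({0, 1}) = 2
G(5): splits (0,2):0^1=1 (0,1):0^1=1 (0,0):0^0=0 -> mex({0, 1}) = 2
G(6) = mex({1}) = 0
G(7) = mex({0, 1, 2}) = 3
G(8) = mex({0, 1, 2}) = 3
G(9) = mex({0, 2}) = 1
G(10) = mex({0, 2, 3}) = 1
G(11) = mex({0, 3}) = 1
G(12) = mex({1, 3}) = 0
G(13) = mex({0, 1, 2, 3}) = 4
G(14) = mex({0, 1, 2}) = 3
G(15) = mex({0, 1, 2}) = 3
G(16) = mex({0, 1, 2, 4}) = 3
G(17) = mex({0, 1, 3, 4}) = 2
G(18) = mex({0, 1, 3, 4}) = 2
G(19) = mex({0, 1, 3, 5}) = 2
G(20) = mex({0, 1, 2, 3, 5}) = 4
G(21) = mex({0, 1, 2, 3, 5}) = 4
G(22) = mex({1, 2, 6}) = 0
G(23) = mex({0, 1, 2, 3, 4, 6}) = 5
G(24) = mex({0, 1, 2, 3, 4}) = 5
G(25) = mex({0, 1, 3, 4, 7}) = 2
G(26) = mex({0, 1, 3, 4, 5, 7}) = 2
G(27) = mex({0, 1, 3, 5}) = 2
G(28) = mex({0, 1, 2, 5}) = 3
G(29) = mex({0, 1, 2, 4, 5, 6}) = 3
G(30) = mex({1, 2, 4, 6}) = 0
G(31) = mex({0, 1, 2, 3, 4, 6}) = 5
G(32) = mex({1, 2, 3, 4, 7}) = 0
G(33) = mex({0, 3, 7}) = 1
G(34) = mex({0, 2, 3, 5, 7}) = 1
G(35) = mex({0, 2, 3, 5, 6}) = 1
G(36) = mex({0, 1, 2, 5, 6}) = 3
G(37) = mex({0, 1, 2, 4, 5, 6}) = 3
G(38) = mex({0, 1, 2, 4}) = 3
Therefore G(38) = 3.

3


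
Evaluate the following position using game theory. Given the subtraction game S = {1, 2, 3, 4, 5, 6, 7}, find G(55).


The subtraction set is S = {1, 2, 3, 4, 5, 6, 7}.
G(k) = mex{ G(k - s) : s in S, s <= k }. We compute iteratively: G(0) = 0.
G(1) = mex({0}) = 1
G(2) = mex({0, 1}) = 2
G(3) = mex({0, 1, 2}) = 3
G(4) = mex({0, 1, 2, 3}) = 4
G(5) = mex({0, 1, 2, 3, 4}) = 5
G(6) = mex({0, 1, 2, 3, 4, 5}) = 6
G(7) = mex({0, 1, 2, 3, 4, 5, 6}) = 7
G(8) = mex({1, 2, 3, 4, 5, 6, 7}) = 0
G(9) = mex({0, 2, 3, 4, 5, 6, 7}) = 1
G(10) = mex({0, 1, 3, 4, 5, 6, 7}) = 2
G(11) = mex({0, 1, 2, 4, 5, 6, 7}) = 3
G(12) = mex({0, 1, 2, 3, 5, 6, 7}) = 4
G(13) = mex({0, 1, 2, 3, 4, 6, 7}) = 5
G(14) = mex({0, 1, 2, 3, 4, 5, 7}) = 6
Observe that G(8)..G(14) = 0, 1, 2, 3, 4, 5, 6 repeats G(0)..G(6) = 0, 1, 2, 3, 4, 5, 6.
For k >= max(S) = 7, G(k) is determined by the previous 7 values G(k-7)..G(k-1); a window of 7 consecutive values has recurred shifted by 8, so by induction G(k + 8) = G(k) for all k >= 0: the sequence is periodic from the start with period 8.
One period: G(0..7) = 0, 1, 2, 3, 4, 5, 6, 7.
55 mod 8 = 7, so G(55) = G(7) = 7.

7


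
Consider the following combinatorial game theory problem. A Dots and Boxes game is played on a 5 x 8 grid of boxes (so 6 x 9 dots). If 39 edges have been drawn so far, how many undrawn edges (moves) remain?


Grid: 5 x 8 boxes, i.e. 6 rows and 9 columns of dots.
Horizontal edges: (rows + 1) * cols = 6 * 8 = 48
Vertical edges: rows * (cols + 1) = 5 * 9 = 45
Total edges: 48 + 45 = 93
Edges drawn: 39
Remaining: 93 - 39 = 54

54


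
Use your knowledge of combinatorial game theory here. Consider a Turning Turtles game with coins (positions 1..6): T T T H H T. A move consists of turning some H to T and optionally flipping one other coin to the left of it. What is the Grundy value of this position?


Coins: T T T H H T
Key fact: a single head at position k behaves exactly like a Nim heap of size k (turning it to T and optionally flipping a coin at j < k corresponds to moving the heap from k to j, or to 0), and heads combine as a disjunctive sum (two heads at the same place would cancel, matching j XOR j = 0). So the Nim-value is the XOR of the 1-indexed positions of the heads.
Face-up positions (1-indexed): [4, 5]
XOR 0 with 4: 0 XOR 4 = 4
XOR 4 with 5: 4 XOR 5 = 1
Nim-value = 1

1


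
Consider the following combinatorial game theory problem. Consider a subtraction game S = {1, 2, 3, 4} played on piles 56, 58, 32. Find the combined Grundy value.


Subtraction set: {1, 2, 3, 4}
For this subtraction set, G(n) = n mod 5 (period = max + 1 = 5).
Pile 1 (size 56): G(56) = 56 mod 5 = 1
Pile 2 (size 58): G(58) = 58 mod 5 = 3
Pile 3 (size 32): G(32) = 32 mod 5 = 2
Total Grundy value = XOR of all: 1 XOR 3 XOR 2 = 0

0


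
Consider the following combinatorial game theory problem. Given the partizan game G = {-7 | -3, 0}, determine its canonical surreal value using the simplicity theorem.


Left options: {-7}, max = -7
Right options: {-3, 0}, min = -3
All options are numbers and max(Left) < min(Right), so by the simplicity theorem the value is the simplest (earliest-born) number strictly between -7 and -3.
Integers -6 through -4 all lie strictly between -7 and -3.
Among integers, the simplest (lowest birthday = smallest |n|; 0 is born on day 0, +-n on day n) is -4.
No non-integer in the interval can be simpler: if x is a non-integer in the interval, then floor(x) or ceil(x) also lies in the interval (the interval contains an integer), and both are proper prefixes of x's sign expansion, i.e. born earlier. So the game value is -4.
Game value = -4

-4


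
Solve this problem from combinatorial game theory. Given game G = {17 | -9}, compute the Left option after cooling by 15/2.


Original game: {17 | -9} (a switch {a | b} with a > b).
Cooling by t (for t below the temperature (a - b)/2 = 13) taxes each move by t: {a | b} cooled by t is {a - t | b + t}.
Cooling amount: t = 15/2
Cooled Left option: 17 - 15/2 = 19/2
Cooled Right option: -9 + 15/2 = -3/2
Cooled game: {19/2 | -3/2}
Left option = 19/2

19/2


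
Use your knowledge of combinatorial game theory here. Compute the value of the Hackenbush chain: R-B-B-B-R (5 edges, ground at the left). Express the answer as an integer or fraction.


Edges (from ground): R-B-B-B-R
By Berlekamp's sign-expansion rule, a Blue-Red Hackenbush stalk has the value of the surreal number whose sign sequence is the edge sequence with B -> + and R -> -.
Sign sequence: -+++-
Trace the sign expansion in the surreal number tree, starting from 0:
Edge 1: R (sign -) -> bounds (-inf, 0), value = -1
Edge 2: B (sign +) -> bounds (-1, 0), value = -1/2
Edge 3: B (sign +) -> bounds (-1/2, 0), value = -1/4
Edge 4: B (sign +) -> bounds (-1/4, 0), value = -1/8
Edge 5: R (sign -) -> bounds (-1/4, -1/8), value = -3/16
Game value = -3/16

-3/16


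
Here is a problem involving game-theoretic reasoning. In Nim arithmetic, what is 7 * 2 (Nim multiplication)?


Nim multiplication is bilinear over XOR: (u XOR v) * w = (u*w) XOR (v*w).
So we split each operand into its bit components and XOR the pairwise Nim products.
7 = 1 + 2 + 4 (as XOR of powers of 2).
2 = 2 (as XOR of powers of 2).
Using the standard Nim-product table on single bits:
  2*2 = 3,   2*4 = 8,   2*8 = 12,
  4*4 = 6,   4*8 = 11,  8*8 = 13,
and  1*x = x (identity), k*l = l*k (commutative).
Pairwise Nim products:
  1 * 2 = 2
  2 * 2 = 3
  4 * 2 = 8
XOR them: 2 XOR 3 XOR 8 = 9.
Result: 7 * 2 = 9 (in Nim).

9


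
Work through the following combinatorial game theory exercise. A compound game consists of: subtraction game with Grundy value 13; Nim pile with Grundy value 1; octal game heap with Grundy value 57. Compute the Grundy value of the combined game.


By the Sprague-Grundy theorem, the Grundy value of a sum of games is the XOR of individual Grundy values.
subtraction game: Grundy value = 13. Running XOR: 0 XOR 13 = 13
Nim pile: Grundy value = 1. Running XOR: 13 XOR 1 = 12
octal game heap: Grundy value = 57. Running XOR: 12 XOR 57 = 53
The combined Grundy value is 53.

53


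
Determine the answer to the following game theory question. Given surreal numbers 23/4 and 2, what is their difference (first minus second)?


x = 23/4, y = 2
Converting to common denominator: 4
x = 23/4, y = 8/4
x - y = 23/4 - 2 = 15/4

15/4


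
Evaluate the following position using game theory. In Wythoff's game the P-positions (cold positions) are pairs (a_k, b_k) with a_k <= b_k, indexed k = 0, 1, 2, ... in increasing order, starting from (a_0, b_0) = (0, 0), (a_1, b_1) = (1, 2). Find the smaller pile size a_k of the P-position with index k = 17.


By Wythoff's theorem, a_k = floor(k * phi) and b_k = floor(k * phi^2) = a_k + k, where phi = (1 + sqrt(5))/2 is the golden ratio.
phi = (1 + sqrt(5))/2 = 1.618034
k = 17
k * phi = 17 * 1.618034 = 27.506578
a_17 = floor(k * phi) = 27

27


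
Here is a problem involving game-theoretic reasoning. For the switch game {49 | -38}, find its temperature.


The game is {49 | -38}, a switch {a | b} with numbers a > b.
Cooling {a | b} by t gives {a - t | b + t}, which stops being hot when a - t = b + t, i.e. at t = (a - b)/2. So the temperature of a switch is (a - b)/2.
Temperature = (Left option - Right option) / 2
= (49 - (-38)) / 2
= 87 / 2
= 87/2

87/2


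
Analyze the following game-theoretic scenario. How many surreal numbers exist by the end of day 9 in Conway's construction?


Day 0: {|} = 0 is born. Count = 1.
Day n: the number of surreal numbers born by day n is 2^(n+1) - 1.
By day 0: 2^1 - 1 = 1
By day 1: 2^2 - 1 = 3
By day 2: 2^3 - 1 = 7
By day 3: 2^4 - 1 = 15
By day 4: 2^5 - 1 = 31
By day 5: 2^6 - 1 = 63
By day 6: 2^7 - 1 = 127
By day 7: 2^8 - 1 = 255
By day 8: 2^9 - 1 = 511
By day 9: 2^10 - 1 = 1023
By day 9: 1023 surreal numbers.

1023


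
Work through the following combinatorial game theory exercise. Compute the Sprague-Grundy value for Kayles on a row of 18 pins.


Kayles: a move removes 1 or 2 adjacent pins from a contiguous row.
Removing pins from a row of k leaves two independent rows (a, b) with a + b = k - 1 (one pin) or a + b = k - 2 (two pins); an end removal gives a = 0.
By Sprague-Grundy, G(k) = mex{ G(a) XOR G(b) } over all these splits. G(0) = 0.
G(1): splits (0,0):0^0=0 -> mex({0}) = 1
G(2): splits (0,1):0^1=1 (0,0):0^0=0 -> mex({0, 1}) = 2
G(3): splits (0,2):0^2=2 (1,1):1^1=0 (0,1):0^1=1 -> mex({0, 1, 2}) = 3
G(4): splits (0,3):0^3=3 (1,2):1^2=3 (0,2):0^2=2 (1,1):1^1=0 -> mex({0, 2, 3}) = 1
G(5): splits (0,4):0^1=1 (1,3):1^3=2 (2,2):2^2=0 (0,3):0^3=3 (1,2):1^2=3 -> mex({0, 1, 2, 3}) = 4
G(6) = mex({0, 1, 2, 4}) = 3
G(7) = mex({0, 1, 3, 4, 5}) = 2
G(8) = mex({0, 2, 3, 5, 6}) = 1
G(9) = mex({0, 1, 2, 3, 6, 7}) = 4
G(10) = mex({0, 1, 3, 4, 5, 7}) = 2
G(11) = mex({0, 1, 2, 3, 4, 5}) = 6
G(12) = mex({0, 1, 2, 3, 5, 6, 7}) = 4
G(13) = mex({0, 2, 3, 4, 6, 7}) = 1
G(14) = mex({0, 1, 4, 5, 6, 7}) = 2
G(15) = mex({0, 1, 2, 3, 4, 5, 6}) = 7
G(16) = mex({0, 2, 3, 5, 6, 7}) = 1
G(17) = mex({0, 1, 2, 3, 5, 6, 7}) = 4
G(18) = mex({0, 1, 2, 4, 5, 6}) = 3
Therefore G(18) = 3.

3


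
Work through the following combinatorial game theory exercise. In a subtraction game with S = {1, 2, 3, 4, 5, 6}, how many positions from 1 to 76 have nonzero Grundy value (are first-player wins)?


Subtraction set S = {1, 2, 3, 4, 5, 6}, so G(n) = n mod 7.
G(n) = 0 when n is a multiple of 7.
Multiples of 7 in [1, 76]: 10
N-positions (nonzero Grundy) = 76 - 10 = 66

66


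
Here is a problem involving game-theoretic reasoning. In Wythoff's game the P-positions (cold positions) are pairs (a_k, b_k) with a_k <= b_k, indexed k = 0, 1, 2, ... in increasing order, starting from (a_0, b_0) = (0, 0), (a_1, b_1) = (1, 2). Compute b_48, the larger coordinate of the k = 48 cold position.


By Wythoff's theorem, a_k = floor(k * phi) and b_k = floor(k * phi^2) = a_k + k, where phi = (1 + sqrt(5))/2 is the golden ratio.
phi = (1 + sqrt(5))/2 = 1.618034
phi^2 = phi + 1 = 2.618034
k = 48
k * phi^2 = 48 * 2.618034 = 125.665631
b_48 = floor(k * phi^2) = 125 (check: a_48 + k = 77 + 48 = 125)

125


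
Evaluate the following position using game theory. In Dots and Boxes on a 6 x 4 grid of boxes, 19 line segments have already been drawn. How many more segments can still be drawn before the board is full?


Grid: 6 x 4 boxes, i.e. 7 rows and 5 columns of dots.
Horizontal edges: (rows + 1) * cols = 7 * 4 = 28
Vertical edges: rows * (cols + 1) = 6 * 5 = 30
Total edges: 28 + 30 = 58
Edges drawn: 19
Remaining: 58 - 19 = 39

39


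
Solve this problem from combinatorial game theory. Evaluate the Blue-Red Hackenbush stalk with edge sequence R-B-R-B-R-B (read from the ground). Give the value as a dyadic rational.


Edges (from ground): R-B-R-B-R-B
By Berlekamp's sign-expansion rule, a Blue-Red Hackenbush stalk has the value of the surreal number whose sign sequence is the edge sequence with B -> + and R -> -.
Sign sequence: -+-+-+
Trace the sign expansion in the surreal number tree, starting from 0:
Edge 1: R (sign -) -> bounds (-inf, 0), value = -1
Edge 2: B (sign +) -> bounds (-1, 0), value = -1/2
Edge 3: R (sign -) -> bounds (-1, -1/2), value = -3/4
Edge 4: B (sign +) -> bounds (-3/4, -1/2), value = -5/8
Edge 5: R (sign -) -> bounds (-3/4, -5/8), value = -11/16
Edge 6: B (sign +) -> bounds (-11/16, -5/8), value = -21/32
Game value = -21/32

-21/32


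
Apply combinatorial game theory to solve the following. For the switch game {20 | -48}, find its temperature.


The game is {20 | -48}, a switch {a | b} with numbers a > b.
Cooling {a | b} by t gives {a - t | b + t}, which stops being hot when a - t = b + t, i.e. at t = (a - b)/2. So the temperature of a switch is (a - b)/2.
Temperature = (Left option - Right option) / 2
= (20 - (-48)) / 2
= 68 / 2
= 34

34


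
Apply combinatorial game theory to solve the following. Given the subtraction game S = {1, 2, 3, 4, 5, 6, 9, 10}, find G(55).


The subtraction set is S = {1, 2, 3, 4, 5, 6, 9, 10}.
G(k) = mex{ G(k - s) : s in S, s <= k }. We compute iteratively: G(0) = 0.
G(1) = mex({0}) = 1
G(2) = mex({0, 1}) = 2
G(3) = mex({0, 1, 2}) = 3
G(4) = mex({0, 1, 2, 3}) = 4
G(5) = mex({0, 1, 2, 3, 4}) = 5
G(6) = mex({0, 1, 2, 3, 4, 5}) = 6
G(7) = mex({1, 2, 3, 4, 5, 6}) = 0
G(8) = mex({0, 2, 3, 4, 5, 6}) = 1
G(9) = mex({0, 1, 3, 4, 5, 6}) = 2
G(10) = mex({0, 1, 2, 4, 5, 6}) = 3
G(11) = mex({0, 1, 2, 3, 5, 6}) = 4
G(12) = mex({0, 1, 2, 3, 4, 6}) = 5
G(13) = mex({0, 1, 2, 3, 4, 5}) = 6
G(14) = mex({1, 2, 3, 4, 5, 6}) = 0
G(15) = mex({0, 2, 3, 4, 5, 6}) = 1
G(16) = mex({0, 1, 3, 4, 5, 6}) = 2
Observe that G(7)..G(16) = 0, 1, 2, 3, 4, 5, 6, 0, 1, 2 repeats G(0)..G(9) = 0, 1, 2, 3, 4, 5, 6, 0, 1, 2.
For k >= max(S) = 10, G(k) is determined by the previous 10 values G(k-10)..G(k-1); a window of 10 consecutive values has recurred shifted by 7, so by induction G(k + 7) = G(k) for all k >= 0: the sequence is periodic from the start with period 7.
One period: G(0..6) = 0, 1, 2, 3, 4, 5, 6.
55 mod 7 = 6, so G(55) = G(6) = 6.

6


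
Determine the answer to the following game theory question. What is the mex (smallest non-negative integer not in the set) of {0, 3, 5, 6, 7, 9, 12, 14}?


Set = {0, 3, 5, 6, 7, 9, 12, 14}
0 is in the set.
1 is NOT in the set. This is the mex.
mex = 1

1


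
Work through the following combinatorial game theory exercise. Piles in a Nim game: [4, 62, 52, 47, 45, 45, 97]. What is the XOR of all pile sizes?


We need the XOR (exclusive or) of all pile sizes.
After XOR-ing pile 1 (size 4): 0 XOR 4 = 4
After XOR-ing pile 2 (size 62): 4 XOR 62 = 58
After XOR-ing pile 3 (size 52): 58 XOR 52 = 14
After XOR-ing pile 4 (size 47): 14 XOR 47 = 33
After XOR-ing pile 5 (size 45): 33 XOR 45 = 12
After XOR-ing pile 6 (size 45): 12 XOR 45 = 33
After XOR-ing pile 7 (size 97): 33 XOR 97 = 64
The Nim-value of this position is 64.

64


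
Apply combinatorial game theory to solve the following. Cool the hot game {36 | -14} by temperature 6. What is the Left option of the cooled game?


Original game: {36 | -14} (a switch {a | b} with a > b).
Cooling by t (for t below the temperature (a - b)/2 = 25) taxes each move by t: {a | b} cooled by t is {a - t | b + t}.
Cooling amount: t = 6
Cooled Left option: 36 - 6 = 30
Cooled Right option: -14 + 6 = -8
Cooled game: {30 | -8}
Left option = 30

30


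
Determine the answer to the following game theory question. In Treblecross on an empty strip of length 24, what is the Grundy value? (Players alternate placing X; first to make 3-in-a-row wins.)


Treblecross: place X on empty cells; 3-in-a-row wins.
Playing within two cells of an existing X lets the opponent win at once, so sensible play treats the cells i-2..i+2 around each X as dead. The player left with no safe cell loses, so this is a normal-play take-away game on strips of safe cells.
Placing X at cell i (0-indexed) of a strip of k safe cells leaves independent strips of sizes max(0, i-2) and max(0, k-i-3). Hence G(k) = mex{ G(max(0,i-2)) XOR G(max(0,k-i-3)) : 0 <= i < k }, with G(0) = 0.
G(1): splits (0,0):0^0=0 -> mex({0}) = 1
G(2): splits (0,0):0^0=0 -> mex({0}) = 1
G(3): splits (0,0):0^0=0 -> mex({0}) = 1
G(4): splits (0,1):0^1=1 (0,0):0^0=0 -> mex({0, 1}) = 2
G(5): splits (0,2):0^1=1 (0,1):0^1=1 (0,0):0^0=0 -> mex({0, 1}) = 2
G(6) = mex({1}) = 0
G(7) = mex({0, 1, 2}) = 3
G(8) = mex({0, 1, 2}) = 3
G(9) = mex({0, 2}) = 1
G(10) = mex({0, 2, 3}) = 1
G(11) = mex({0, 3}) = 1
G(12) = mex({1, 3}) = 0
G(13) = mex({0, 1, 2, 3}) = 4
G(14) = mex({0, 1, 2}) = 3
G(15) = mex({0, 1, 2}) = 3
G(16) = mex({0, 1, 2, 4}) = 3
G(17) = mex({0, 1, 3, 4}) = 2
G(18) = mex({0, 1, 3, 4}) = 2
G(19) = mex({0, 1, 3, 5}) = 2
G(20) = mex({0, 1, 2, 3, 5}) = 4
G(21) = mex({0, 1, 2, 3, 5}) = 4
G(22) = mex({1, 2, 6}) = 0
G(23) = mex({0, 1, 2, 3, 4, 6}) = 5
G(24) = mex({0, 1, 2, 3, 4}) = 5
Therefore G(24) = 5.

5


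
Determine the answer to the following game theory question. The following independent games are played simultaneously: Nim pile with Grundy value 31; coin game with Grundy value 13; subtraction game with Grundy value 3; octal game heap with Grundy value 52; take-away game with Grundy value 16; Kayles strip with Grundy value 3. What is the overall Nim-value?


By the Sprague-Grundy theorem, the Grundy value of a sum of games is the XOR of individual Grundy values.
Nim pile: Grundy value = 31. Running XOR: 0 XOR 31 = 31
coin game: Grundy value = 13. Running XOR: 31 XOR 13 = 18
subtraction game: Grundy value = 3. Running XOR: 18 XOR 3 = 17
octal game heap: Grundy value = 52. Running XOR: 17 XOR 52 = 37
take-away game: Grundy value = 16. Running XOR: 37 XOR 16 = 53
Kayles strip: Grundy value = 3. Running XOR: 53 XOR 3 = 54
The combined Grundy value is 54.

54


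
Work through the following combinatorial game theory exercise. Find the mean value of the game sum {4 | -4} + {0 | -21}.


G1 = {4 | -4}, G2 = {0 | -21}
Each is a switch {a | b} with numbers a > b; its mean value is (a + b)/2, and mean value is additive over game sums: m(G1 + G2) = m(G1) + m(G2).
Mean of G1 = (4 + (-4))/2 = 0/2 = 0
Mean of G2 = (0 + (-21))/2 = -21/2 = -21/2
Mean of G1 + G2 = 0 + -21/2 = -21/2

-21/2


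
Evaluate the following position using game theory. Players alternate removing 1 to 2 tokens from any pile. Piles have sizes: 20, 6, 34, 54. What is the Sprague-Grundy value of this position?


Subtraction set: {1, 2}
For this subtraction set, G(n) = n mod 3 (period = max + 1 = 3).
Pile 1 (size 20): G(20) = 20 mod 3 = 2
Pile 2 (size 6): G(6) = 6 mod 3 = 0
Pile 3 (size 34): G(34) = 34 mod 3 = 1
Pile 4 (size 54): G(54) = 54 mod 3 = 0
Total Grundy value = XOR of all: 2 XOR 0 XOR 1 XOR 0 = 3

3


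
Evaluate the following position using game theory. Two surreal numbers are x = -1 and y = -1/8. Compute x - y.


x = -1, y = -1/8
Converting to common denominator: 8
x = -8/8, y = -1/8
x - y = -1 - -1/8 = -7/8

-7/8


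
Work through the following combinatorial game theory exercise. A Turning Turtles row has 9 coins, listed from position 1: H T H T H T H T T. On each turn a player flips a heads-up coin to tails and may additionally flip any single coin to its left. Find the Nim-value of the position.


Coins: H T H T H T H T T
Key fact: a single head at position k behaves exactly like a Nim heap of size k (turning it to T and optionally flipping a coin at j < k corresponds to moving the heap from k to j, or to 0), and heads combine as a disjunctive sum (two heads at the same place would cancel, matching j XOR j = 0). So the Nim-value is the XOR of the 1-indexed positions of the heads.
Face-up positions (1-indexed): [1, 3, 5, 7]
XOR 0 with 1: 0 XOR 1 = 1
XOR 1 with 3: 1 XOR 3 = 2
XOR 2 with 5: 2 XOR 5 = 7
XOR 7 with 7: 7 XOR 7 = 0
Nim-value = 0

0


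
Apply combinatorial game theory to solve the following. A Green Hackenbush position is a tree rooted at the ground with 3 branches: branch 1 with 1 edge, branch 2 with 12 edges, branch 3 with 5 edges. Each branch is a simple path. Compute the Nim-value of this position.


The tree has 3 branches from the ground vertex.
In Green Hackenbush, the Nim-value of a simple path of length k is k.
Branch 1: length 1, Nim-value = 1
Branch 2: length 12, Nim-value = 12
Branch 3: length 5, Nim-value = 5
Total Nim-value = XOR of all branch values:
0 XOR 1 = 1
1 XOR 12 = 13
13 XOR 5 = 8
Nim-value of the tree = 8

8


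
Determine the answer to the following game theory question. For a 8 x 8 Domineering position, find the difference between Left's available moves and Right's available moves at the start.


Board is 8 x 8 (rows x cols).
Left (vertical) placements: (rows-1) * cols = 7 * 8 = 56
Right (horizontal) placements: rows * (cols-1) = 8 * 7 = 56
Advantage = Left - Right = 56 - 56 = 0

0


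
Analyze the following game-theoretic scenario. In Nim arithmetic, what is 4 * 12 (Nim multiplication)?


Nim multiplication is bilinear over XOR: (u XOR v) * w = (u*w) XOR (v*w).
So we split each operand into its bit components and XOR the pairwise Nim products.
4 = 4 (as XOR of powers of 2).
12 = 4 + 8 (as XOR of powers of 2).
Using the standard Nim-product table on single bits:
  2*2 = 3,   2*4 = 8,   2*8 = 12,
  4*4 = 6,   4*8 = 11,  8*8 = 13,
and  1*x = x (identity), k*l = l*k (commutative).
Pairwise Nim products:
  4 * 4 = 6
  4 * 8 = 11
XOR them: 6 XOR 11 = 13.
Result: 4 * 12 = 13 (in Nim).

13


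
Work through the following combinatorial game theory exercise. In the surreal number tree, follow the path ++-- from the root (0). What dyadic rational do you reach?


Sign expansion: ++--
Rule: track bounds (lo, hi), initially (-inf, +inf). On '+', the current value becomes lo and we move to the simplest number in (value, hi): value + 1 if hi = +inf, otherwise the midpoint (value + hi)/2. On '-', the current value becomes hi and we move to value - 1 if lo = -inf, otherwise the midpoint (lo + value)/2.
Start at 0.
Step 1: sign = +, move right. Bounds: (0, +inf). Value = 1
Step 2: sign = +, move right. Bounds: (1, +inf). Value = 2
Step 3: sign = -, move left. Bounds: (1, 2). Value = 3/2
Step 4: sign = -, move left. Bounds: (1, 3/2). Value = 5/4
The surreal number with sign expansion ++-- is 5/4.

5/4


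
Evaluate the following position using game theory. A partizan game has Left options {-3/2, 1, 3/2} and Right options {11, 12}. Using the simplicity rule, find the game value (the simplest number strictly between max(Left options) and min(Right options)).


Left options: {-3/2, 1, 3/2}, max = 3/2
Right options: {11, 12}, min = 11
All options are numbers and max(Left) < min(Right), so by the simplicity theorem the value is the simplest (earliest-born) number strictly between 3/2 and 11.
Integers 2 through 10 all lie strictly between 3/2 and 11.
Among integers, the simplest (lowest birthday = smallest |n|; 0 is born on day 0, +-n on day n) is 2.
No non-integer in the interval can be simpler: if x is a non-integer in the interval, then floor(x) or ceil(x) also lies in the interval (the interval contains an integer), and both are proper prefixes of x's sign expansion, i.e. born earlier. So the game value is 2.
Game value = 2

2


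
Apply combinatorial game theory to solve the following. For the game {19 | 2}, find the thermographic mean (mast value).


Game = {19 | 2}, a switch {a | b} with numbers a > b.
Its thermograph has left wall a - t and right wall b + t, which meet at t = (a - b)/2, where both equal (a + b)/2. So the mast (mean value) is at (a + b)/2.
Mean = (19 + (2))/2 = 21/2 = 21/2

21/2


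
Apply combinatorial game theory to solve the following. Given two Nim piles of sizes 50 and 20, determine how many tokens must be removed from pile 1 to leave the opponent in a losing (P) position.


Piles: 50 and 20
Current XOR: 50 XOR 20 = 38 (non-zero, so this is an N-position).
To make the XOR zero, we need to find a move that balances the piles.
For pile 1 (size 50): target = 50 XOR 38 = 20
We reduce pile 1 from 50 to 20.
Tokens removed: 50 - 20 = 30
Verification: 20 XOR 20 = 0

30


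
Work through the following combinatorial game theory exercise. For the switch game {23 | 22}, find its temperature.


The game is {23 | 22}, a switch {a | b} with numbers a > b.
Cooling {a | b} by t gives {a - t | b + t}, which stops being hot when a - t = b + t, i.e. at t = (a - b)/2. So the temperature of a switch is (a - b)/2.
Temperature = (Left option - Right option) / 2
= (23 - (22)) / 2
= 1 / 2
= 1/2

1/2


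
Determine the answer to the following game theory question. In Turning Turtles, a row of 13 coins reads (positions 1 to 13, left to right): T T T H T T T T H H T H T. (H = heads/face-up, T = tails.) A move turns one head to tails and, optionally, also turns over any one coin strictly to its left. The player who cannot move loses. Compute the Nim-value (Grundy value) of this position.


Coins: T T T H T T T T H H T H T
Key fact: a single head at position k behaves exactly like a Nim heap of size k (turning it to T and optionally flipping a coin at j < k corresponds to moving the heap from k to j, or to 0), and heads combine as a disjunctive sum (two heads at the same place would cancel, matching j XOR j = 0). So the Nim-value is the XOR of the 1-indexed positions of the heads.
Face-up positions (1-indexed): [4, 9, 10, 12]
XOR 0 with 4: 0 XOR 4 = 4
XOR 4 with 9: 4 XOR 9 = 13
XOR 13 with 10: 13 XOR 10 = 7
XOR 7 with 12: 7 XOR 12 = 11
Nim-value = 11

11


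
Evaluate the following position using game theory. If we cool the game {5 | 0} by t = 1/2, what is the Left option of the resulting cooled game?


Original game: {5 | 0} (a switch {a | b} with a > b).
Cooling by t (for t below the temperature (a - b)/2 = 5/2) taxes each move by t: {a | b} cooled by t is {a - t | b + t}.
Cooling amount: t = 1/2
Cooled Left option: 5 - 1/2 = 9/2
Cooled Right option: 0 + 1/2 = 1/2
Cooled game: {9/2 | 1/2}
Left option = 9/2

9/2


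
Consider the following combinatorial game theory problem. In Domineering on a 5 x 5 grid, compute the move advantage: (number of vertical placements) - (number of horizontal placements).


Board is 5 x 5 (rows x cols).
Left (vertical) placements: (rows-1) * cols = 4 * 5 = 20
Right (horizontal) placements: rows * (cols-1) = 5 * 4 = 20
Advantage = Left - Right = 20 - 20 = 0

0


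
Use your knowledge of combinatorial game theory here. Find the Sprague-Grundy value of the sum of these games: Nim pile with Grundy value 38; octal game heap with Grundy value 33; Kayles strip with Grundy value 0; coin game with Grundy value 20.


By the Sprague-Grundy theorem, the Grundy value of a sum of games is the XOR of individual Grundy values.
Nim pile: Grundy value = 38. Running XOR: 0 XOR 38 = 38
octal game heap: Grundy value = 33. Running XOR: 38 XOR 33 = 7
Kayles strip: Grundy value = 0. Running XOR: 7 XOR 0 = 7
coin game: Grundy value = 20. Running XOR: 7 XOR 20 = 19
The combined Grundy value is 19.

19


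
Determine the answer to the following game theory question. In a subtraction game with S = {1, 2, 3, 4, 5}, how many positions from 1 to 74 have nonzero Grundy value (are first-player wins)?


Subtraction set S = {1, 2, 3, 4, 5}, so G(n) = n mod 6.
G(n) = 0 when n is a multiple of 6.
Multiples of 6 in [1, 74]: 12
N-positions (nonzero Grundy) = 74 - 12 = 62

62


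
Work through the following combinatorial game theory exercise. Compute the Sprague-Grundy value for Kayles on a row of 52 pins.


Kayles: a move removes 1 or 2 adjacent pins from a contiguous row.
Removing pins from a row of k leaves two independent rows (a, b) with a + b = k - 1 (one pin) or a + b = k - 2 (two pins); an end removal gives a = 0.
By Sprague-Grundy, G(k) = mex{ G(a) XOR G(b) } over all these splits. G(0) = 0.
G(1): splits (0,0):0^0=0 -> mex({0}) = 1
G(2): splits (0,1):0^1=1 (0,0):0^0=0 -> mex({0, 1}) = 2
G(3): splits (0,2):0^2=2 (1,1):1^1=0 (0,1):0^1=1 -> mex({0, 1, 2}) = 3
G(4): splits (0,3):0^3=3 (1,2):1^2=3 (0,2):0^2=2 (1,1):1^1=0 -> mex({0, 2, 3}) = 1
G(5): splits (0,4):0^1=1 (1,3):1^3=2 (2,2):2^2=0 (0,3):0^3=3 (1,2):1^2=3 -> mex({0, 1, 2, 3}) = 4
G(6) = mex({0, 1, 2, 4}) = 3
G(7) = mex({0, 1, 3, 4, 5}) = 2
G(8) = mex({0, 2, 3, 5, 6}) = 1
G(9) = mex({0, 1, 2, 3, 6, 7}) = 4
G(10) = mex({0, 1, 3, 4, 5, 7}) = 2
G(11) = mex({0, 1, 2, 3, 4, 5}) = 6
G(12) = mex({0, 1, 2, 3, 5, 6, 7}) = 4
G(13) = mex({0, 2, 3, 4, 6, 7}) = 1
G(14) = mex({0, 1, 4, 5, 6, 7}) = 2
G(15) = mex({0, 1, 2, 3, 4, 5, 6}) = 7
G(16) = mex({0, 2, 3, 5, 6, 7}) = 1
G(17) = mex({0, 1, 2, 3, 5, 6, 7}) = 4
G(18) = mex({0, 1, 2, 4, 5, 6}) = 3
G(19) = mex({0, 1, 3, 4, 5, 7}) = 2
G(20) = mex({0, 2, 3, 4, 5, 6, 7}) = 1
G(21) = mex({0, 1, 2, 3, 5, 6, 7}) = 4
G(22) = mex({0, 1, 2, 3, 4, 5, 7}) = 6
G(23) = mex({0, 1, 2, 3, 4, 5, 6}) = 7
G(24) = mex({0, 1, 2, 3, 5, 6, 7}) = 4
G(25) = mex({0, 2, 3, 4, 6, 7}) = 1
G(26) = mex({0, 1, 3, 4, 5, 6, 7}) = 2
G(27) = mex({0, 1, 2, 3, 4, 5, 6, 7}) = 8
G(28) = mex({0, 1, 2, 3, 4, 6, 7, 8}) = 5
G(29) = mex({0, 1, 2, 3, 5, 6, 7, 8, 9}) = 4
G(30) = mex({0, 1, 2, 3, 4, 5, 6, 9, 10}) = 7
G(31) = mex({0, 1, 3, 4, 5, 7, 10, 11}) = 2
G(32) = mex({0, 2, 3, 4, 5, 6, 7, 9, 11}) = 1
G(33) = mex({0, 1, 2, 3, 4, 5, 6, 7, 9, 12}) = 8
G(34) = mex({0, 1, 2, 3, 4, 5, 7, 8, 11, 12}) = 6
G(35) = mex({0, 1, 2, 3, 4, 5, 6, 8, 9, 10, 11}) = 7
G(36) = mex({0, 1, 2, 3, 5, 6, 7, 9, 10}) = 4
G(37) = mex({0, 2, 3, 4, 6, 7, 9, 10, 11, 12}) = 1
G(38) = mex({0, 1, 3, 4, 5, 6, 7, 9, 10, 11, 12}) = 2
G(39) = mex({0, 1, 2, 4, 5, 6, 7, 9, 10, 12, 14}) = 3
G(40) = mex({0, 2, 3, 4, 6, 7, 11, 12, 14}) = 1
G(41) = mex({0, 1, 2, 3, 5, 6, 7, 9, 10, 11, 12}) = 4
G(42) = mex({0, 1, 2, 3, 4, 5, 6, 9, 10}) = 7
G(43) = mex({0, 1, 3, 4, 5, 7, 9, 10, 12, 15}) = 2
G(44) = mex({0, 2, 3, 4, 5, 6, 7, 9, 10, 12, 15}) = 1
G(45) = mex({0, 1, 2, 3, 4, 5, 6, 7, 9, 10, 12, 14}) = 8
G(46) = mex({0, 1, 3, 4, 5, 7, 8, 11, 12, 14}) = 2
G(47) = mex({0, 1, 2, 3, 4, 5, 6, 8, 9, 10, 11, 12}) = 7
G(48) = mex({0, 1, 2, 3, 5, 6, 7, 9, 10}) = 4
G(49) = mex({0, 2, 3, 4, 6, 7, 9, 10, 11, 12, 15}) = 1
G(50) = mex({0, 1, 4, 5, 6, 7, 9, 11, 12, 14, 15}) = 2
G(51) = mex({0, 1, 2, 3, 4, 5, 6, 7, 9, 12, 14, 15}) = 8
G(52) = mex({0, 2, 3, 4, 5, 6, 7, 8, 11, 12, 15}) = 1
Therefore G(52) = 1.

1


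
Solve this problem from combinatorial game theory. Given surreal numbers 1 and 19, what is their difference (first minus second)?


x = 1, y = 19
x - y = 1 - 19 = -18

-18


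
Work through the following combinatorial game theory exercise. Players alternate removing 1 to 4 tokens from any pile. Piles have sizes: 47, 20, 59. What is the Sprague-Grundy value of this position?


Subtraction set: {1, 2, 3, 4}
For this subtraction set, G(n) = n mod 5 (period = max + 1 = 5).
Pile 1 (size 47): G(47) = 47 mod 5 = 2
Pile 2 (size 20): G(20) = 20 mod 5 = 0
Pile 3 (size 59): G(59) = 59 mod 5 = 4
Total Grundy value = XOR of all: 2 XOR 0 XOR 4 = 6

6


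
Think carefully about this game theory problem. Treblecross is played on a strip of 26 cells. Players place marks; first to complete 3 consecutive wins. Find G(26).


Treblecross: place X on empty cells; 3-in-a-row wins.
Playing within two cells of an existing X lets the opponent win at once, so sensible play treats the cells i-2..i+2 around each X as dead. The player left with no safe cell loses, so this is a normal-play take-away game on strips of safe cells.
Placing X at cell i (0-indexed) of a strip of k safe cells leaves independent strips of sizes max(0, i-2) and max(0, k-i-3). Hence G(k) = mex{ G(max(0,i-2)) XOR G(max(0,k-i-3)) : 0 <= i < k }, with G(0) = 0.
G(1): splits (0,0):0^0=0 -> mex({0}) = 1
G(2): splits (0,0):0^0=0 -> mex({0}) = 1
G(3): splits (0,0):0^0=0 -> mex({0}) = 1
G(4): splits (0,1):0^1=1 (0,0):0^0=0 -> mex({0, 1}) = 2
G(5): splits (0,2):0^1=1 (0,1):0^1=1 (0,0):0^0=0 -> mex({0, 1}) = 2
G(6) = mex({1}) = 0
G(7) = mex({0, 1, 2}) = 3
G(8) = mex({0, 1, 2}) = 3
G(9) = mex({0, 2}) = 1
G(10) = mex({0, 2, 3}) = 1
G(11) = mex({0, 3}) = 1
G(12) = mex({1, 3}) = 0
G(13) = mex({0, 1, 2, 3}) = 4
G(14) = mex({0, 1, 2}) = 3
G(15) = mex({0, 1, 2}) = 3
G(16) = mex({0, 1, 2, 4}) = 3
G(17) = mex({0, 1, 3, 4}) = 2
G(18) = mex({0, 1, 3, 4}) = 2
G(19) = mex({0, 1, 3, 5}) = 2
G(20) = mex({0, 1, 2, 3, 5}) = 4
G(21) = mex({0, 1, 2, 3, 5}) = 4
G(22) = mex({1, 2, 6}) = 0
G(23) = mex({0, 1, 2, 3, 4, 6}) = 5
G(24) = mex({0, 1, 2, 3, 4}) = 5
G(25) = mex({0, 1, 3, 4, 7}) = 2
G(26) = mex({0, 1, 3, 4, 5, 7}) = 2
Therefore G(26) = 2.

2
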